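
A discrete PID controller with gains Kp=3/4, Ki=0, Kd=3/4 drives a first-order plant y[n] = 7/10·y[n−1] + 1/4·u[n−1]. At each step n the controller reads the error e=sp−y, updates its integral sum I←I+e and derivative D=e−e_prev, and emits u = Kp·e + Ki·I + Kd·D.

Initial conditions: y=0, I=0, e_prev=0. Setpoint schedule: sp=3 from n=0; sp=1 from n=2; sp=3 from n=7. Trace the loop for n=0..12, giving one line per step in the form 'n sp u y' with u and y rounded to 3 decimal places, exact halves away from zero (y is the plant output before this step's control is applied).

0 3 4.500 0.000
1 3 0.563 1.125
2 1 -1.298 0.928
3 1 0.958 0.325
4 1 0.293 0.467
5 1 0.500 0.400
6 1 0.442 0.405
7 3 3.463 0.394
8 3 0.833 1.142
9 3 1.595 1.007
10 3 1.350 1.104
11 3 1.413 1.110
12 3 1.387 1.130

(exact arithmetic carried between steps; '≈' marks a value shown rounded to 6 d.p. or computed from one; I and e_prev carry over from the previous line; the table rounds u and y to 3 d.p., halves away from zero)
n=0: y=0, sp=3, e=sp−y=3; I=3, D=e−e_prev=3; u=3/4·3+0·3+3/4·3=4.5; next y=7/10·0+1/4·4.5=1.125
n=1: y=1.125, sp=3, e=sp−y=1.875; I=4.875, D=e−e_prev=-1.125; u=3/4·1.875+0·4.875+3/4·(-1.125)=0.5625; next y=7/10·1.125+1/4·0.5625=0.928125
n=2: y=0.928125, sp=1, e=sp−y=0.071875; I=4.946875, D=e−e_prev=-1.803125; u=3/4·0.071875+0·4.946875+3/4·(-1.803125)≈-1.298438; next y=7/10·0.928125+1/4·(-1.298438)≈0.325078
n=3: y≈0.325078, sp=1, e=sp−y≈0.674922; I≈5.621797, D=e−e_prev≈0.603047; u=3/4·0.674922+0·5.621797+3/4·0.603047≈0.958477; next y=7/10·0.325078+1/4·0.958477≈0.467174
n=4: y≈0.467174, sp=1, e=sp−y≈0.532826; I≈6.154623, D=e−e_prev≈-0.142096; u=3/4·0.532826+0·6.154623+3/4·(-0.142096)≈0.293048; next y=7/10·0.467174+1/4·0.293048≈0.400284
n=5: y≈0.400284, sp=1, e=sp−y≈0.599716; I≈6.754339, D=e−e_prev≈0.066890; u=3/4·0.599716+0·6.754339+3/4·0.066890≈0.499955; next y=7/10·0.400284+1/4·0.499955≈0.405187
n=6: y≈0.405187, sp=1, e=sp−y≈0.594813; I≈7.349152, D=e−e_prev≈-0.004904; u=3/4·0.594813+0·7.349152+3/4·(-0.004904)≈0.442432; next y=7/10·0.405187+1/4·0.442432≈0.394239
n=7: y≈0.394239, sp=3, e=sp−y≈2.605761; I≈9.954913, D=e−e_prev≈2.010948; u=3/4·2.605761+0·9.954913+3/4·2.010948≈3.462532; next y=7/10·0.394239+1/4·3.462532≈1.141600
n=8: y≈1.141600, sp=3, e=sp−y≈1.858400; I≈11.813313, D=e−e_prev≈-0.747361; u=3/4·1.858400+0·11.813313+3/4·(-0.747361)≈0.833279; next y=7/10·1.141600+1/4·0.833279≈1.007440
n=9: y≈1.007440, sp=3, e=sp−y≈1.992560; I≈13.805873, D=e−e_prev≈0.134160; u=3/4·1.992560+0·13.805873+3/4·0.134160≈1.595040; next y=7/10·1.007440+1/4·1.595040≈1.103968
n=10: y≈1.103968, sp=3, e=sp−y≈1.896032; I≈15.701905, D=e−e_prev≈-0.096528; u=3/4·1.896032+0·15.701905+3/4·(-0.096528)≈1.349628; next y=7/10·1.103968+1/4·1.349628≈1.110185
n=11: y≈1.110185, sp=3, e=sp−y≈1.889815; I≈17.591720, D=e−e_prev≈-0.006217; u=3/4·1.889815+0·17.591720+3/4·(-0.006217)≈1.412699; next y=7/10·1.110185+1/4·1.412699≈1.130304
n=12: y≈1.130304, sp=3, e=sp−y≈1.869696; I≈19.461416, D=e−e_prev≈-0.020119; u=3/4·1.869696+0·19.461416+3/4·(-0.020119)≈1.387182; next y=7/10·1.130304+1/4·1.387182≈1.138008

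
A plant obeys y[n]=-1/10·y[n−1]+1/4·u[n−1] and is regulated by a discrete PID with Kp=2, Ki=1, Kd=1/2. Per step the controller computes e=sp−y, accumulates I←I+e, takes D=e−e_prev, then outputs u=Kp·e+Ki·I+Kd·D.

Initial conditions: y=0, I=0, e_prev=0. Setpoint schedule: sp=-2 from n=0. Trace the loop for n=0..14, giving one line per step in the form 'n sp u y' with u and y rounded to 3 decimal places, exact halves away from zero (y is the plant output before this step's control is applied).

0 -2 -7.000 0.000
1 -2 -1.875 -1.750
2 -2 -8.097 -0.294
3 -2 -3.121 -1.995
4 -2 -8.926 -0.581
5 -2 -4.064 -2.173
6 -2 -9.499 -0.799
7 -2 -4.776 -2.295
8 -2 -9.885 -0.965
9 -2 -5.320 -2.375
10 -2 -10.138 -1.092
11 -2 -5.739 -2.425
12 -2 -10.296 -1.192
13 -2 -6.069 -2.455
14 -2 -10.386 -1.272

(exact arithmetic carried between steps; '≈' marks a value shown rounded to 6 d.p. or computed from one; I and e_prev carry over from the previous line; the table rounds u and y to 3 d.p., halves away from zero)
n=0: y=0, sp=-2, e=sp−y=-2; I=-2, D=e−e_prev=-2; u=2·(-2)+1·(-2)+1/2·(-2)=-7; next y=-1/10·0+1/4·(-7)=-1.75
n=1: y=-1.75, sp=-2, e=sp−y=-0.25; I=-2.25, D=e−e_prev=1.75; u=2·(-0.25)+1·(-2.25)+1/2·1.75=-1.875; next y=-1/10·(-1.75)+1/4·(-1.875)=-0.29375
n=2: y=-0.29375, sp=-2, e=sp−y=-1.70625; I=-3.95625, D=e−e_prev=-1.45625; u=2·(-1.70625)+1·(-3.95625)+1/2·(-1.45625)=-8.096875; next y=-1/10·(-0.29375)+1/4·(-8.096875)≈-1.994844
n=3: y≈-1.994844, sp=-2, e=sp−y≈-0.005156; I≈-3.961406, D=e−e_prev≈1.701094; u=2·(-0.005156)+1·(-3.961406)+1/2·1.701094≈-3.121172; next y=-1/10·(-1.994844)+1/4·(-3.121172)≈-0.580809
n=4: y≈-0.580809, sp=-2, e=sp−y≈-1.419191; I≈-5.380598, D=e−e_prev≈-1.414035; u=2·(-1.419191)+1·(-5.380598)+1/2·(-1.414035)≈-8.925998; next y=-1/10·(-0.580809)+1/4·(-8.925998)≈-2.173419
n=5: y≈-2.173419, sp=-2, e=sp−y≈0.173419; I≈-5.207179, D=e−e_prev≈1.592610; u=2·0.173419+1·(-5.207179)+1/2·1.592610≈-4.064037; next y=-1/10·(-2.173419)+1/4·(-4.064037)≈-0.798667
n=6: y≈-0.798667, sp=-2, e=sp−y≈-1.201333; I≈-6.408512, D=e−e_prev≈-1.374751; u=2·(-1.201333)+1·(-6.408512)+1/2·(-1.374751)≈-9.498553; next y=-1/10·(-0.798667)+1/4·(-9.498553)≈-2.294771
n=7: y≈-2.294771, sp=-2, e=sp−y≈0.294771; I≈-6.113740, D=e−e_prev≈1.496104; u=2·0.294771+1·(-6.113740)+1/2·1.496104≈-4.776145; next y=-1/10·(-2.294771)+1/4·(-4.776145)≈-0.964559
n=8: y≈-0.964559, sp=-2, e=sp−y≈-1.035441; I≈-7.149181, D=e−e_prev≈-1.330212; u=2·(-1.035441)+1·(-7.149181)+1/2·(-1.330212)≈-9.885169; next y=-1/10·(-0.964559)+1/4·(-9.885169)≈-2.374836
n=9: y≈-2.374836, sp=-2, e=sp−y≈0.374836; I≈-6.774345, D=e−e_prev≈1.410277; u=2·0.374836+1·(-6.774345)+1/2·1.410277≈-5.319534; next y=-1/10·(-2.374836)+1/4·(-5.319534)≈-1.092400
n=10: y≈-1.092400, sp=-2, e=sp−y≈-0.907600; I≈-7.681945, D=e−e_prev≈-1.282437; u=2·(-0.907600)+1·(-7.681945)+1/2·(-1.282437)≈-10.138364; next y=-1/10·(-1.092400)+1/4·(-10.138364)≈-2.425351
n=11: y≈-2.425351, sp=-2, e=sp−y≈0.425351; I≈-7.256594, D=e−e_prev≈1.332951; u=2·0.425351+1·(-7.256594)+1/2·1.332951≈-5.739417; next y=-1/10·(-2.425351)+1/4·(-5.739417)≈-1.192319
n=12: y≈-1.192319, sp=-2, e=sp−y≈-0.807681; I≈-8.064275, D=e−e_prev≈-1.233032; u=2·(-0.807681)+1·(-8.064275)+1/2·(-1.233032)≈-10.296153; next y=-1/10·(-1.192319)+1/4·(-10.296153)≈-2.454806
n=13: y≈-2.454806, sp=-2, e=sp−y≈0.454806; I≈-7.609469, D=e−e_prev≈1.262487; u=2·0.454806+1·(-7.609469)+1/2·1.262487≈-6.068612; next y=-1/10·(-2.454806)+1/4·(-6.068612)≈-1.271672
n=14: y≈-1.271672, sp=-2, e=sp−y≈-0.728328; I≈-8.337796, D=e−e_prev≈-1.183134; u=2·(-0.728328)+1·(-8.337796)+1/2·(-1.183134)≈-10.386018; next y=-1/10·(-1.271672)+1/4·(-10.386018)≈-2.469337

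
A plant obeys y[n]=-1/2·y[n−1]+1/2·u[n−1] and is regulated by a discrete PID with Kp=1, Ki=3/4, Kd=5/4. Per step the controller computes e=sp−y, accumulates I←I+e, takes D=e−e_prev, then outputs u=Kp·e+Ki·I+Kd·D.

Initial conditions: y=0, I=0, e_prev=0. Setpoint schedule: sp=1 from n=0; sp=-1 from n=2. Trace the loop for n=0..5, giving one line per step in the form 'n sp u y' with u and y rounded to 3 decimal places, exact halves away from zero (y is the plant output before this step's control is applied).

0 1 3.000 0.000
1 1 -2.000 1.500
2 -1 3.250 -1.750
3 -1 -10.500 2.500
4 -1 19.188 -6.500
5 -1 -45.969 12.844

(exact arithmetic carried between steps; '≈' marks a value shown rounded to 6 d.p. or computed from one; I and e_prev carry over from the previous line; the table rounds u and y to 3 d.p., halves away from zero)
n=0: y=0, sp=1, e=sp−y=1; I=1, D=e−e_prev=1; u=1·1+3/4·1+5/4·1=3; next y=-1/2·0+1/2·3=1.5
n=1: y=1.5, sp=1, e=sp−y=-0.5; I=0.5, D=e−e_prev=-1.5; u=1·(-0.5)+3/4·0.5+5/4·(-1.5)=-2; next y=-1/2·1.5+1/2·(-2)=-1.75
n=2: y=-1.75, sp=-1, e=sp−y=0.75; I=1.25, D=e−e_prev=1.25; u=1·0.75+3/4·1.25+5/4·1.25=3.25; next y=-1/2·(-1.75)+1/2·3.25=2.5
n=3: y=2.5, sp=-1, e=sp−y=-3.5; I=-2.25, D=e−e_prev=-4.25; u=1·(-3.5)+3/4·(-2.25)+5/4·(-4.25)=-10.5; next y=-1/2·2.5+1/2·(-10.5)=-6.5
n=4: y=-6.5, sp=-1, e=sp−y=5.5; I=3.25, D=e−e_prev=9; u=1·5.5+3/4·3.25+5/4·9=19.1875; next y=-1/2·(-6.5)+1/2·19.1875=12.84375
n=5: y=12.84375, sp=-1, e=sp−y=-13.84375; I=-10.59375, D=e−e_prev=-19.34375; u=1·(-13.84375)+3/4·(-10.59375)+5/4·(-19.34375)=-45.96875; next y=-1/2·12.84375+1/2·(-45.96875)=-29.40625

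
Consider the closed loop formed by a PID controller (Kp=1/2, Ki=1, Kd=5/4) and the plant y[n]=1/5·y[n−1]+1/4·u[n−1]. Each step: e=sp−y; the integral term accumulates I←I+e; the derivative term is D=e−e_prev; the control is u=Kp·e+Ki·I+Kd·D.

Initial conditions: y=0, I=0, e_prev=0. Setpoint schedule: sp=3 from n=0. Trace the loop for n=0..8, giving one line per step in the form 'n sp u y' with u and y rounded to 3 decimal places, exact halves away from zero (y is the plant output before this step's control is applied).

0 3 8.250 0.000
1 3 1.828 2.063
2 3 8.624 0.870
3 3 5.247 2.330
4 3 9.261 1.778
5 3 7.337 2.671
6 3 9.614 2.369
7 3 8.469 2.877
8 3 9.735 2.693

(exact arithmetic carried between steps; '≈' marks a value shown rounded to 6 d.p. or computed from one; I and e_prev carry over from the previous line; the table rounds u and y to 3 d.p., halves away from zero)
n=0: y=0, sp=3, e=sp−y=3; I=3, D=e−e_prev=3; u=1/2·3+1·3+5/4·3=8.25; next y=1/5·0+1/4·8.25=2.0625
n=1: y=2.0625, sp=3, e=sp−y=0.9375; I=3.9375, D=e−e_prev=-2.0625; u=1/2·0.9375+1·3.9375+5/4·(-2.0625)=1.828125; next y=1/5·2.0625+1/4·1.828125≈0.869531
n=2: y≈0.869531, sp=3, e=sp−y≈2.130469; I≈6.067969, D=e−e_prev≈1.192969; u=1/2·2.130469+1·6.067969+5/4·1.192969≈8.624414; next y=1/5·0.869531+1/4·8.624414≈2.330010
n=3: y≈2.330010, sp=3, e=sp−y≈0.669990; I≈6.737959, D=e−e_prev≈-1.460479; u=1/2·0.669990+1·6.737959+5/4·(-1.460479)≈5.247356; next y=1/5·2.330010+1/4·5.247356≈1.777841
n=4: y≈1.777841, sp=3, e=sp−y≈1.222159; I≈7.960118, D=e−e_prev≈0.552169; u=1/2·1.222159+1·7.960118+5/4·0.552169≈9.261409; next y=1/5·1.777841+1/4·9.261409≈2.670920
n=5: y≈2.670920, sp=3, e=sp−y≈0.329080; I≈8.289198, D=e−e_prev≈-0.893079; u=1/2·0.329080+1·8.289198+5/4·(-0.893079)≈7.337388; next y=1/5·2.670920+1/4·7.337388≈2.368531
n=6: y≈2.368531, sp=3, e=sp−y≈0.631469; I≈8.920667, D=e−e_prev≈0.302389; u=1/2·0.631469+1·8.920667+5/4·0.302389≈9.614387; next y=1/5·2.368531+1/4·9.614387≈2.877303
n=7: y≈2.877303, sp=3, e=sp−y≈0.122697; I≈9.043363, D=e−e_prev≈-0.508772; u=1/2·0.122697+1·9.043363+5/4·(-0.508772)≈8.468747; next y=1/5·2.877303+1/4·8.468747≈2.692647
n=8: y≈2.692647, sp=3, e=sp−y≈0.307353; I≈9.350716, D=e−e_prev≈0.184656; u=1/2·0.307353+1·9.350716+5/4·0.184656≈9.735212; next y=1/5·2.692647+1/4·9.735212≈2.972332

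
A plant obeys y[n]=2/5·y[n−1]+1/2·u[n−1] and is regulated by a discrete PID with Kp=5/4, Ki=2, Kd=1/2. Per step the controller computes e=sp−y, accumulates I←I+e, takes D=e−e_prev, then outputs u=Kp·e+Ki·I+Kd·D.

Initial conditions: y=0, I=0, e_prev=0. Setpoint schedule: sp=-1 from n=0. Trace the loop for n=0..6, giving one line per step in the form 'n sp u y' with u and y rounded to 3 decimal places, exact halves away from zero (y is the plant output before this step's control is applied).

(exact arithmetic carried between steps; '≈' marks a value shown rounded to 6 d.p. or computed from one; I and e_prev carry over from the previous line; the table rounds u and y to 3 d.p., halves away from zero)
n=0: y=0, sp=-1, e=sp−y=-1; I=-1, D=e−e_prev=-1; u=5/4·(-1)+2·(-1)+1/2·(-1)=-3.75; next y=2/5·0+1/2·(-3.75)=-1.875
n=1: y=-1.875, sp=-1, e=sp−y=0.875; I=-0.125, D=e−e_prev=1.875; u=5/4·0.875+2·(-0.125)+1/2·1.875=1.78125; next y=2/5·(-1.875)+1/2·1.78125=0.140625
n=2: y=0.140625, sp=-1, e=sp−y=-1.140625; I=-1.265625, D=e−e_prev=-2.015625; u=5/4·(-1.140625)+2·(-1.265625)+1/2·(-2.015625)≈-4.964844; next y=2/5·0.140625+1/2·(-4.964844)≈-2.426172
n=3: y≈-2.426172, sp=-1, e=sp−y≈1.426172; I≈0.160547, D=e−e_prev≈2.566797; u=5/4·1.426172+2·0.160547+1/2·2.566797≈3.387207; next y=2/5·(-2.426172)+1/2·3.387207≈0.723135
n=4: y≈0.723135, sp=-1, e=sp−y≈-1.723135; I≈-1.562588, D=e−e_prev≈-3.149307; u=5/4·(-1.723135)+2·(-1.562588)+1/2·(-3.149307)≈-6.853748; next y=2/5·0.723135+1/2·(-6.853748)≈-3.137620
n=5: y≈-3.137620, sp=-1, e=sp−y≈2.137620; I≈0.575032, D=e−e_prev≈3.860755; u=5/4·2.137620+2·0.575032+1/2·3.860755≈5.752466; next y=2/5·(-3.137620)+1/2·5.752466≈1.621185
n=6: y≈1.621185, sp=-1, e=sp−y≈-2.621185; I≈-2.046153, D=e−e_prev≈-4.758805; u=5/4·(-2.621185)+2·(-2.046153)+1/2·(-4.758805)≈-9.748190; next y=2/5·1.621185+1/2·(-9.748190)≈-4.225621

0 -1 -3.750 0.000
1 -1 1.781 -1.875
2 -1 -4.965 0.141
3 -1 3.387 -2.426
4 -1 -6.854 0.723
5 -1 5.752 -3.138
6 -1 -9.748 1.621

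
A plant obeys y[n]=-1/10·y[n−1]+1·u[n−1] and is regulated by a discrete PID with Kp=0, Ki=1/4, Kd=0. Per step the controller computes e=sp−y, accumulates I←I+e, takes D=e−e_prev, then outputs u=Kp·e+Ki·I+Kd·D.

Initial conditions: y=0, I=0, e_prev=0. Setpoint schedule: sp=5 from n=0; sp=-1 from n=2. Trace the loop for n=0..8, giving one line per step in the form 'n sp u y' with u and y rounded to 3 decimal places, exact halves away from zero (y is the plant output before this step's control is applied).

(exact arithmetic carried between steps; '≈' marks a value shown rounded to 6 d.p. or computed from one; I and e_prev carry over from the previous line; the table rounds u and y to 3 d.p., halves away from zero)
n=0: y=0, sp=5, e=sp−y=5; I=5, D=e−e_prev=5; u=0·5+1/4·5+0·5=1.25; next y=-1/10·0+1·1.25=1.25
n=1: y=1.25, sp=5, e=sp−y=3.75; I=8.75, D=e−e_prev=-1.25; u=0·3.75+1/4·8.75+0·(-1.25)=2.1875; next y=-1/10·1.25+1·2.1875=2.0625
n=2: y=2.0625, sp=-1, e=sp−y=-3.0625; I=5.6875, D=e−e_prev=-6.8125; u=0·(-3.0625)+1/4·5.6875+0·(-6.8125)=1.421875; next y=-1/10·2.0625+1·1.421875=1.215625
n=3: y=1.215625, sp=-1, e=sp−y=-2.215625; I=3.471875, D=e−e_prev=0.846875; u=0·(-2.215625)+1/4·3.471875+0·0.846875≈0.867969; next y=-1/10·1.215625+1·0.867969≈0.746406
n=4: y≈0.746406, sp=-1, e=sp−y≈-1.746406; I≈1.725469, D=e−e_prev≈0.469219; u=0·(-1.746406)+1/4·1.725469+0·0.469219≈0.431367; next y=-1/10·0.746406+1·0.431367≈0.356727
n=5: y≈0.356727, sp=-1, e=sp−y≈-1.356727; I≈0.368742, D=e−e_prev≈0.389680; u=0·(-1.356727)+1/4·0.368742+0·0.389680≈0.092186; next y=-1/10·0.356727+1·0.092186≈0.056513
n=6: y≈0.056513, sp=-1, e=sp−y≈-1.056513; I≈-0.687771, D=e−e_prev≈0.300214; u=0·(-1.056513)+1/4·(-0.687771)+0·0.300214≈-0.171943; next y=-1/10·0.056513+1·(-0.171943)≈-0.177594
n=7: y≈-0.177594, sp=-1, e=sp−y≈-0.822406; I≈-1.510177, D=e−e_prev≈0.234107; u=0·(-0.822406)+1/4·(-1.510177)+0·0.234107≈-0.377544; next y=-1/10·(-0.177594)+1·(-0.377544)≈-0.359785
n=8: y≈-0.359785, sp=-1, e=sp−y≈-0.640215; I≈-2.150392, D=e−e_prev≈0.182191; u=0·(-0.640215)+1/4·(-2.150392)+0·0.182191≈-0.537598; next y=-1/10·(-0.359785)+1·(-0.537598)≈-0.501620

0 5 1.250 0.000
1 5 2.188 1.250
2 -1 1.422 2.063
3 -1 0.868 1.216
4 -1 0.431 0.746
5 -1 0.092 0.357
6 -1 -0.172 0.057
7 -1 -0.378 -0.178
8 -1 -0.538 -0.360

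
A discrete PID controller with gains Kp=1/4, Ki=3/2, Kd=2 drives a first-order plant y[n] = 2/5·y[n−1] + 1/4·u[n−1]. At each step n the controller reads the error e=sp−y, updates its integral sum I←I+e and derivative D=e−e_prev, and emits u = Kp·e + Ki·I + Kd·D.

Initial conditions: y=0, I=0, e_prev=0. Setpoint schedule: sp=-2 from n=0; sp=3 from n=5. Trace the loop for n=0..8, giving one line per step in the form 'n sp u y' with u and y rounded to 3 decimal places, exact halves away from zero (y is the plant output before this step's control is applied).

(exact arithmetic carried between steps; '≈' marks a value shown rounded to 6 d.p. or computed from one; I and e_prev carry over from the previous line; the table rounds u and y to 3 d.p., halves away from zero)
n=0: y=0, sp=-2, e=sp−y=-2; I=-2, D=e−e_prev=-2; u=1/4·(-2)+3/2·(-2)+2·(-2)=-7.5; next y=2/5·0+1/4·(-7.5)=-1.875
n=1: y=-1.875, sp=-2, e=sp−y=-0.125; I=-2.125, D=e−e_prev=1.875; u=1/4·(-0.125)+3/2·(-2.125)+2·1.875=0.53125; next y=2/5·(-1.875)+1/4·0.53125≈-0.617188
n=2: y≈-0.617188, sp=-2, e=sp−y≈-1.382813; I≈-3.507813, D=e−e_prev≈-1.257813; u=1/4·(-1.382813)+3/2·(-3.507813)+2·(-1.257813)≈-8.123047; next y=2/5·(-0.617188)+1/4·(-8.123047)≈-2.277637
n=3: y≈-2.277637, sp=-2, e=sp−y≈0.277637; I≈-3.230176, D=e−e_prev≈1.660449; u=1/4·0.277637+3/2·(-3.230176)+2·1.660449≈-1.454956; next y=2/5·(-2.277637)+1/4·(-1.454956)≈-1.274794
n=4: y≈-1.274794, sp=-2, e=sp−y≈-0.725206; I≈-3.955382, D=e−e_prev≈-1.002843; u=1/4·(-0.725206)+3/2·(-3.955382)+2·(-1.002843)≈-8.120061; next y=2/5·(-1.274794)+1/4·(-8.120061)≈-2.539933
n=5: y≈-2.539933, sp=3, e=sp−y≈5.539933; I≈1.584551, D=e−e_prev≈6.265139; u=1/4·5.539933+3/2·1.584551+2·6.265139≈16.292087; next y=2/5·(-2.539933)+1/4·16.292087≈3.057049
n=6: y≈3.057049, sp=3, e=sp−y≈-0.057049; I≈1.527502, D=e−e_prev≈-5.596981; u=1/4·(-0.057049)+3/2·1.527502+2·(-5.596981)≈-8.916972; next y=2/5·3.057049+1/4·(-8.916972)≈-1.006424
n=7: y≈-1.006424, sp=3, e=sp−y≈4.006424; I≈5.533925, D=e−e_prev≈4.063472; u=1/4·4.006424+3/2·5.533925+2·4.063472≈17.429438; next y=2/5·(-1.006424)+1/4·17.429438≈3.954790
n=8: y≈3.954790, sp=3, e=sp−y≈-0.954790; I≈4.579135, D=e−e_prev≈-4.961214; u=1/4·(-0.954790)+3/2·4.579135+2·(-4.961214)≈-3.292422; next y=2/5·3.954790+1/4·(-3.292422)≈0.758811

0 -2 -7.500 0.000
1 -2 0.531 -1.875
2 -2 -8.123 -0.617
3 -2 -1.455 -2.278
4 -2 -8.120 -1.275
5 3 16.292 -2.540
6 3 -8.917 3.057
7 3 17.429 -1.006
8 3 -3.292 3.955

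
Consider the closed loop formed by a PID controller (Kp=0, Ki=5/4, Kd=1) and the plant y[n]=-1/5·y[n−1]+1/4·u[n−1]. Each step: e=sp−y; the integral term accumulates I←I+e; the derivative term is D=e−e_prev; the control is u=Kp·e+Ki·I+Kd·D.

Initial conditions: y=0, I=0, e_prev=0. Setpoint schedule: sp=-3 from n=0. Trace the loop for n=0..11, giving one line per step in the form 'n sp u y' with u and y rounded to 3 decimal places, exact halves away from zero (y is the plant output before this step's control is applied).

0 -3 -6.750 0.000
1 -3 -3.703 -1.688
2 -3 -9.504 -0.588
3 -3 -7.662 -2.258
4 -3 -12.047 -1.464
5 -3 -10.348 -2.719
6 -3 -13.475 -2.043
7 -3 -11.933 -2.960
8 -3 -14.180 -2.391
9 -3 -12.852 -3.067
10 -3 -14.495 -2.600
11 -3 -13.394 -3.104

(exact arithmetic carried between steps; '≈' marks a value shown rounded to 6 d.p. or computed from one; I and e_prev carry over from the previous line; the table rounds u and y to 3 d.p., halves away from zero)
n=0: y=0, sp=-3, e=sp−y=-3; I=-3, D=e−e_prev=-3; u=0·(-3)+5/4·(-3)+1·(-3)=-6.75; next y=-1/5·0+1/4·(-6.75)=-1.6875
n=1: y=-1.6875, sp=-3, e=sp−y=-1.3125; I=-4.3125, D=e−e_prev=1.6875; u=0·(-1.3125)+5/4·(-4.3125)+1·1.6875=-3.703125; next y=-1/5·(-1.6875)+1/4·(-3.703125)≈-0.588281
n=2: y≈-0.588281, sp=-3, e=sp−y≈-2.411719; I≈-6.724219, D=e−e_prev≈-1.099219; u=0·(-2.411719)+5/4·(-6.724219)+1·(-1.099219)≈-9.504492; next y=-1/5·(-0.588281)+1/4·(-9.504492)≈-2.258467
n=3: y≈-2.258467, sp=-3, e=sp−y≈-0.741533; I≈-7.465752, D=e−e_prev≈1.670186; u=0·(-0.741533)+5/4·(-7.465752)+1·1.670186≈-7.662004; next y=-1/5·(-2.258467)+1/4·(-7.662004)≈-1.463808
n=4: y≈-1.463808, sp=-3, e=sp−y≈-1.536192; I≈-9.001944, D=e−e_prev≈-0.794659; u=0·(-1.536192)+5/4·(-9.001944)+1·(-0.794659)≈-12.047089; next y=-1/5·(-1.463808)+1/4·(-12.047089)≈-2.719011
n=5: y≈-2.719011, sp=-3, e=sp−y≈-0.280989; I≈-9.282933, D=e−e_prev≈1.255203; u=0·(-0.280989)+5/4·(-9.282933)+1·1.255203≈-10.348464; next y=-1/5·(-2.719011)+1/4·(-10.348464)≈-2.043314
n=6: y≈-2.043314, sp=-3, e=sp−y≈-0.956686; I≈-10.239620, D=e−e_prev≈-0.675697; u=0·(-0.956686)+5/4·(-10.239620)+1·(-0.675697)≈-13.475222; next y=-1/5·(-2.043314)+1/4·(-13.475222)≈-2.960143
n=7: y≈-2.960143, sp=-3, e=sp−y≈-0.039857; I≈-10.279477, D=e−e_prev≈0.916829; u=0·(-0.039857)+5/4·(-10.279477)+1·0.916829≈-11.932517; next y=-1/5·(-2.960143)+1/4·(-11.932517)≈-2.391101
n=8: y≈-2.391101, sp=-3, e=sp−y≈-0.608899; I≈-10.888376, D=e−e_prev≈-0.569042; u=0·(-0.608899)+5/4·(-10.888376)+1·(-0.569042)≈-14.179512; next y=-1/5·(-2.391101)+1/4·(-14.179512)≈-3.066658
n=9: y≈-3.066658, sp=-3, e=sp−y≈0.066658; I≈-10.821718, D=e−e_prev≈0.675557; u=0·0.066658+5/4·(-10.821718)+1·0.675557≈-12.851591; next y=-1/5·(-3.066658)+1/4·(-12.851591)≈-2.599566
n=10: y≈-2.599566, sp=-3, e=sp−y≈-0.400434; I≈-11.222152, D=e−e_prev≈-0.467092; u=0·(-0.400434)+5/4·(-11.222152)+1·(-0.467092)≈-14.494782; next y=-1/5·(-2.599566)+1/4·(-14.494782)≈-3.103782
n=11: y≈-3.103782, sp=-3, e=sp−y≈0.103782; I≈-11.118370, D=e−e_prev≈0.504216; u=0·0.103782+5/4·(-11.118370)+1·0.504216≈-13.393746; next y=-1/5·(-3.103782)+1/4·(-13.393746)≈-2.727680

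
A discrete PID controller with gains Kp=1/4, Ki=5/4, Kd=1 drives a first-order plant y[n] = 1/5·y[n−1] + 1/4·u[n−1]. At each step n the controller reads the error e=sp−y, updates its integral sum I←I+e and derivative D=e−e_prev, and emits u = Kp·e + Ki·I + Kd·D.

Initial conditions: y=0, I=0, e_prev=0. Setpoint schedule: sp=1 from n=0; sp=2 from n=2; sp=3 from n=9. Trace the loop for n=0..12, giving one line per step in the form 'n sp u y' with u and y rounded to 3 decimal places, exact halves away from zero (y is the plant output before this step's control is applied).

(exact arithmetic carried between steps; '≈' marks a value shown rounded to 6 d.p. or computed from one; I and e_prev carry over from the previous line; the table rounds u and y to 3 d.p., halves away from zero)
n=0: y=0, sp=1, e=sp−y=1; I=1, D=e−e_prev=1; u=1/4·1+5/4·1+1·1=2.5; next y=1/5·0+1/4·2.5=0.625
n=1: y=0.625, sp=1, e=sp−y=0.375; I=1.375, D=e−e_prev=-0.625; u=1/4·0.375+5/4·1.375+1·(-0.625)=1.1875; next y=1/5·0.625+1/4·1.1875=0.421875
n=2: y=0.421875, sp=2, e=sp−y=1.578125; I=2.953125, D=e−e_prev=1.203125; u=1/4·1.578125+5/4·2.953125+1·1.203125≈5.289063; next y=1/5·0.421875+1/4·5.289063≈1.406641
n=3: y≈1.406641, sp=2, e=sp−y≈0.593359; I≈3.546484, D=e−e_prev≈-0.984766; u=1/4·0.593359+5/4·3.546484+1·(-0.984766)≈3.596680; next y=1/5·1.406641+1/4·3.596680≈1.180498
n=4: y≈1.180498, sp=2, e=sp−y≈0.819502; I≈4.365986, D=e−e_prev≈0.226143; u=1/4·0.819502+5/4·4.365986+1·0.226143≈5.888501; next y=1/5·1.180498+1/4·5.888501≈1.708225
n=5: y≈1.708225, sp=2, e=sp−y≈0.291775; I≈4.657761, D=e−e_prev≈-0.527727; u=1/4·0.291775+5/4·4.657761+1·(-0.527727)≈5.367419; next y=1/5·1.708225+1/4·5.367419≈1.683500
n=6: y≈1.683500, sp=2, e=sp−y≈0.316500; I≈4.974262, D=e−e_prev≈0.024725; u=1/4·0.316500+5/4·4.974262+1·0.024725≈6.321678; next y=1/5·1.683500+1/4·6.321678≈1.917119
n=7: y≈1.917119, sp=2, e=sp−y≈0.082881; I≈5.057142, D=e−e_prev≈-0.233620; u=1/4·0.082881+5/4·5.057142+1·(-0.233620)≈6.108529; next y=1/5·1.917119+1/4·6.108529≈1.910556
n=8: y≈1.910556, sp=2, e=sp−y≈0.089444; I≈5.146586, D=e−e_prev≈0.006563; u=1/4·0.089444+5/4·5.146586+1·0.006563≈6.462157; next y=1/5·1.910556+1/4·6.462157≈1.997651
n=9: y≈1.997651, sp=3, e=sp−y≈1.002349; I≈6.148936, D=e−e_prev≈0.912905; u=1/4·1.002349+5/4·6.148936+1·0.912905≈8.849663; next y=1/5·1.997651+1/4·8.849663≈2.611946
n=10: y≈2.611946, sp=3, e=sp−y≈0.388054; I≈6.536990, D=e−e_prev≈-0.614295; u=1/4·0.388054+5/4·6.536990+1·(-0.614295)≈7.653956; next y=1/5·2.611946+1/4·7.653956≈2.435878
n=11: y≈2.435878, sp=3, e=sp−y≈0.564122; I≈7.101112, D=e−e_prev≈0.176068; u=1/4·0.564122+5/4·7.101112+1·0.176068≈9.193488; next y=1/5·2.435878+1/4·9.193488≈2.785548
n=12: y≈2.785548, sp=3, e=sp−y≈0.214452; I≈7.315564, D=e−e_prev≈-0.349670; u=1/4·0.214452+5/4·7.315564+1·(-0.349670)≈8.848399; next y=1/5·2.785548+1/4·8.848399≈2.769209

0 1 2.500 0.000
1 1 1.188 0.625
2 2 5.289 0.422
3 2 3.597 1.407
4 2 5.889 1.180
5 2 5.367 1.708
6 2 6.322 1.683
7 2 6.109 1.917
8 2 6.462 1.911
9 3 8.850 1.998
10 3 7.654 2.612
11 3 9.193 2.436
12 3 8.848 2.786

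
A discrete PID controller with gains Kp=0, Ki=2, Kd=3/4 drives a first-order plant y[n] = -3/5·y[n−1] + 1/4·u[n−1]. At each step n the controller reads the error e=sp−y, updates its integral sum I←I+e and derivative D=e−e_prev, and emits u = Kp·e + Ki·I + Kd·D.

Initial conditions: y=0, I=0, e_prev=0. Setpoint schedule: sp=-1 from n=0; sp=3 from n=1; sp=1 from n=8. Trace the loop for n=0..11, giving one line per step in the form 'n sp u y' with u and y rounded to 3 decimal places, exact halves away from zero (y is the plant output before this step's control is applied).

(exact arithmetic carried between steps; '≈' marks a value shown rounded to 6 d.p. or computed from one; I and e_prev carry over from the previous line; the table rounds u and y to 3 d.p., halves away from zero)
n=0: y=0, sp=-1, e=sp−y=-1; I=-1, D=e−e_prev=-1; u=0·(-1)+2·(-1)+3/4·(-1)=-2.75; next y=-3/5·0+1/4·(-2.75)=-0.6875
n=1: y=-0.6875, sp=3, e=sp−y=3.6875; I=2.6875, D=e−e_prev=4.6875; u=0·3.6875+2·2.6875+3/4·4.6875=8.890625; next y=-3/5·(-0.6875)+1/4·8.890625≈2.635156
n=2: y≈2.635156, sp=3, e=sp−y≈0.364844; I≈3.052344, D=e−e_prev≈-3.322656; u=0·0.364844+2·3.052344+3/4·(-3.322656)≈3.612695; next y=-3/5·2.635156+1/4·3.612695≈-0.677920
n=3: y≈-0.677920, sp=3, e=sp−y≈3.677920; I≈6.730264, D=e−e_prev≈3.313076; u=0·3.677920+2·6.730264+3/4·3.313076≈15.945334; next y=-3/5·(-0.677920)+1/4·15.945334≈4.393086
n=4: y≈4.393086, sp=3, e=sp−y≈-1.393086; I≈5.337178, D=e−e_prev≈-5.071005; u=0·(-1.393086)+2·5.337178+3/4·(-5.071005)≈6.871102; next y=-3/5·4.393086+1/4·6.871102≈-0.918076
n=5: y≈-0.918076, sp=3, e=sp−y≈3.918076; I≈9.255254, D=e−e_prev≈5.311161; u=0·3.918076+2·9.255254+3/4·5.311161≈22.493879; next y=-3/5·(-0.918076)+1/4·22.493879≈6.174315
n=6: y≈6.174315, sp=3, e=sp−y≈-3.174315; I≈6.080939, D=e−e_prev≈-7.092391; u=0·(-3.174315)+2·6.080939+3/4·(-7.092391)≈6.842584; next y=-3/5·6.174315+1/4·6.842584≈-1.993943
n=7: y≈-1.993943, sp=3, e=sp−y≈4.993943; I≈11.074882, D=e−e_prev≈8.168258; u=0·4.993943+2·11.074882+3/4·8.168258≈28.275957; next y=-3/5·(-1.993943)+1/4·28.275957≈8.265355
n=8: y≈8.265355, sp=1, e=sp−y≈-7.265355; I≈3.809527, D=e−e_prev≈-12.259298; u=0·(-7.265355)+2·3.809527+3/4·(-12.259298)≈-1.575420; next y=-3/5·8.265355+1/4·(-1.575420)≈-5.353068
n=9: y≈-5.353068, sp=1, e=sp−y≈6.353068; I≈10.162595, D=e−e_prev≈13.618423; u=0·6.353068+2·10.162595+3/4·13.618423≈30.539007; next y=-3/5·(-5.353068)+1/4·30.539007≈10.846593
n=10: y≈10.846593, sp=1, e=sp−y≈-9.846593; I≈0.316002, D=e−e_prev≈-16.199661; u=0·(-9.846593)+2·0.316002+3/4·(-16.199661)≈-11.517742; next y=-3/5·10.846593+1/4·(-11.517742)≈-9.387391
n=11: y≈-9.387391, sp=1, e=sp−y≈10.387391; I≈10.703393, D=e−e_prev≈20.233984; u=0·10.387391+2·10.703393+3/4·20.233984≈36.582274; next y=-3/5·(-9.387391)+1/4·36.582274≈14.778003

0 -1 -2.750 0.000
1 3 8.891 -0.688
2 3 3.613 2.635
3 3 15.945 -0.678
4 3 6.871 4.393
5 3 22.494 -0.918
6 3 6.843 6.174
7 3 28.276 -1.994
8 1 -1.575 8.265
9 1 30.539 -5.353
10 1 -11.518 10.847
11 1 36.582 -9.387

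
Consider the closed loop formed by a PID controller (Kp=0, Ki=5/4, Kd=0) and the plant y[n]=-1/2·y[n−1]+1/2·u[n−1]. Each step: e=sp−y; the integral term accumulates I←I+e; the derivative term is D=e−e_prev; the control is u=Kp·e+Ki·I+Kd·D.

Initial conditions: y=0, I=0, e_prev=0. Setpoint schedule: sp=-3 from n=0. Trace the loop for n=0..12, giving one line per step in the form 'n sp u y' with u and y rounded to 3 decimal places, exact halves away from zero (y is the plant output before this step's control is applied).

0 -3 -3.750 0.000
1 -3 -5.156 -1.875
2 -3 -6.855 -1.641
3 -3 -7.346 -2.607
4 -3 -8.134 -2.369
5 -3 -8.281 -2.883
6 -3 -8.657 -2.699
7 -3 -8.684 -2.979
8 -3 -8.868 -2.852
9 -3 -8.858 -3.008
10 -3 -8.952 -2.925
11 -3 -8.935 -3.013
12 -3 -8.984 -2.961

(exact arithmetic carried between steps; '≈' marks a value shown rounded to 6 d.p. or computed from one; I and e_prev carry over from the previous line; the table rounds u and y to 3 d.p., halves away from zero)
n=0: y=0, sp=-3, e=sp−y=-3; I=-3, D=e−e_prev=-3; u=0·(-3)+5/4·(-3)+0·(-3)=-3.75; next y=-1/2·0+1/2·(-3.75)=-1.875
n=1: y=-1.875, sp=-3, e=sp−y=-1.125; I=-4.125, D=e−e_prev=1.875; u=0·(-1.125)+5/4·(-4.125)+0·1.875=-5.15625; next y=-1/2·(-1.875)+1/2·(-5.15625)=-1.640625
n=2: y=-1.640625, sp=-3, e=sp−y=-1.359375; I=-5.484375, D=e−e_prev=-0.234375; u=0·(-1.359375)+5/4·(-5.484375)+0·(-0.234375)≈-6.855469; next y=-1/2·(-1.640625)+1/2·(-6.855469)≈-2.607422
n=3: y≈-2.607422, sp=-3, e=sp−y≈-0.392578; I≈-5.876953, D=e−e_prev≈0.966797; u=0·(-0.392578)+5/4·(-5.876953)+0·0.966797≈-7.346191; next y=-1/2·(-2.607422)+1/2·(-7.346191)≈-2.369385
n=4: y≈-2.369385, sp=-3, e=sp−y≈-0.630615; I≈-6.507568, D=e−e_prev≈-0.238037; u=0·(-0.630615)+5/4·(-6.507568)+0·(-0.238037)≈-8.134460; next y=-1/2·(-2.369385)+1/2·(-8.134460)≈-2.882538
n=5: y≈-2.882538, sp=-3, e=sp−y≈-0.117462; I≈-6.625031, D=e−e_prev≈0.513153; u=0·(-0.117462)+5/4·(-6.625031)+0·0.513153≈-8.281288; next y=-1/2·(-2.882538)+1/2·(-8.281288)≈-2.699375
n=6: y≈-2.699375, sp=-3, e=sp−y≈-0.300625; I≈-6.925655, D=e−e_prev≈-0.183163; u=0·(-0.300625)+5/4·(-6.925655)+0·(-0.183163)≈-8.657069; next y=-1/2·(-2.699375)+1/2·(-8.657069)≈-2.978847
n=7: y≈-2.978847, sp=-3, e=sp−y≈-0.021153; I≈-6.946808, D=e−e_prev≈0.279472; u=0·(-0.021153)+5/4·(-6.946808)+0·0.279472≈-8.683510; next y=-1/2·(-2.978847)+1/2·(-8.683510)≈-2.852332
n=8: y≈-2.852332, sp=-3, e=sp−y≈-0.147668; I≈-7.094477, D=e−e_prev≈-0.126515; u=0·(-0.147668)+5/4·(-7.094477)+0·(-0.126515)≈-8.868096; next y=-1/2·(-2.852332)+1/2·(-8.868096)≈-3.007882
n=9: y≈-3.007882, sp=-3, e=sp−y≈0.007882; I≈-7.086595, D=e−e_prev≈0.155550; u=0·0.007882+5/4·(-7.086595)+0·0.155550≈-8.858243; next y=-1/2·(-3.007882)+1/2·(-8.858243)≈-2.925181
n=10: y≈-2.925181, sp=-3, e=sp−y≈-0.074819; I≈-7.161414, D=e−e_prev≈-0.082701; u=0·(-0.074819)+5/4·(-7.161414)+0·(-0.082701)≈-8.951767; next y=-1/2·(-2.925181)+1/2·(-8.951767)≈-3.013293
n=11: y≈-3.013293, sp=-3, e=sp−y≈0.013293; I≈-7.148121, D=e−e_prev≈0.088113; u=0·0.013293+5/4·(-7.148121)+0·0.088113≈-8.935151; next y=-1/2·(-3.013293)+1/2·(-8.935151)≈-2.960929
n=12: y≈-2.960929, sp=-3, e=sp−y≈-0.039071; I≈-7.187192, D=e−e_prev≈-0.052365; u=0·(-0.039071)+5/4·(-7.187192)+0·(-0.052365)≈-8.983990; next y=-1/2·(-2.960929)+1/2·(-8.983990)≈-3.011531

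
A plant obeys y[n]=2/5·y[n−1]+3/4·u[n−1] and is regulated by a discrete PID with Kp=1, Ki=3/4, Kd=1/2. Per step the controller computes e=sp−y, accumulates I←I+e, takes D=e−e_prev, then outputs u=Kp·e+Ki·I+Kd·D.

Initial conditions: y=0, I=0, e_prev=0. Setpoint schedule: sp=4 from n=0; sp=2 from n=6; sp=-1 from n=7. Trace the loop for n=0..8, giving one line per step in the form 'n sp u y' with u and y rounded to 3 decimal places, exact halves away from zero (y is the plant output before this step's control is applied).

(exact arithmetic carried between steps; '≈' marks a value shown rounded to 6 d.p. or computed from one; I and e_prev carry over from the previous line; the table rounds u and y to 3 d.p., halves away from zero)
n=0: y=0, sp=4, e=sp−y=4; I=4, D=e−e_prev=4; u=1·4+3/4·4+1/2·4=9; next y=2/5·0+3/4·9=6.75
n=1: y=6.75, sp=4, e=sp−y=-2.75; I=1.25, D=e−e_prev=-6.75; u=1·(-2.75)+3/4·1.25+1/2·(-6.75)=-5.1875; next y=2/5·6.75+3/4·(-5.1875)=-1.190625
n=2: y=-1.190625, sp=4, e=sp−y=5.190625; I=6.440625, D=e−e_prev=7.940625; u=1·5.190625+3/4·6.440625+1/2·7.940625≈13.991406; next y=2/5·(-1.190625)+3/4·13.991406≈10.017305
n=3: y≈10.017305, sp=4, e=sp−y≈-6.017305; I≈0.423320, D=e−e_prev≈-11.207930; u=1·(-6.017305)+3/4·0.423320+1/2·(-11.207930)≈-11.303779; next y=2/5·10.017305+3/4·(-11.303779)≈-4.470913
n=4: y≈-4.470913, sp=4, e=sp−y≈8.470913; I≈8.894233, D=e−e_prev≈14.488217; u=1·8.470913+3/4·8.894233+1/2·14.488217≈22.385696; next y=2/5·(-4.470913)+3/4·22.385696≈15.000907
n=5: y≈15.000907, sp=4, e=sp−y≈-11.000907; I≈-2.106674, D=e−e_prev≈-19.471820; u=1·(-11.000907)+3/4·(-2.106674)+1/2·(-19.471820)≈-22.316822; next y=2/5·15.000907+3/4·(-22.316822)≈-10.737254
n=6: y≈-10.737254, sp=2, e=sp−y≈12.737254; I≈10.630580, D=e−e_prev≈23.738161; u=1·12.737254+3/4·10.630580+1/2·23.738161≈32.579269; next y=2/5·(-10.737254)+3/4·32.579269≈20.139550
n=7: y≈20.139550, sp=-1, e=sp−y≈-21.139550; I≈-10.508970, D=e−e_prev≈-33.876804; u=1·(-21.139550)+3/4·(-10.508970)+1/2·(-33.876804)≈-45.959680; next y=2/5·20.139550+3/4·(-45.959680)≈-26.413940
n=8: y≈-26.413940, sp=-1, e=sp−y≈25.413940; I≈14.904970, D=e−e_prev≈46.553490; u=1·25.413940+3/4·14.904970+1/2·46.553490≈59.869412; next y=2/5·(-26.413940)+3/4·59.869412≈34.336483

0 4 9.000 0.000
1 4 -5.188 6.750
2 4 13.991 -1.191
3 4 -11.304 10.017
4 4 22.386 -4.471
5 4 -22.317 15.001
6 2 32.579 -10.737
7 -1 -45.960 20.140
8 -1 59.869 -26.414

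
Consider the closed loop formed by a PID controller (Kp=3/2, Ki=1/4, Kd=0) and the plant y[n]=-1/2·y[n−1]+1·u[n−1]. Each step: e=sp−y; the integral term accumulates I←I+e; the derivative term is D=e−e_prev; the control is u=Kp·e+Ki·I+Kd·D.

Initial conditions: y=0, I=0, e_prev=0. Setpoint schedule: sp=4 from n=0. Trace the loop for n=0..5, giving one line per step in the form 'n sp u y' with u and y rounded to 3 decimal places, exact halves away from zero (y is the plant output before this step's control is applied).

(exact arithmetic carried between steps; '≈' marks a value shown rounded to 6 d.p. or computed from one; I and e_prev carry over from the previous line; the table rounds u and y to 3 d.p., halves away from zero)
n=0: y=0, sp=4, e=sp−y=4; I=4, D=e−e_prev=4; u=3/2·4+1/4·4+0·4=7; next y=-1/2·0+1·7=7
n=1: y=7, sp=4, e=sp−y=-3; I=1, D=e−e_prev=-7; u=3/2·(-3)+1/4·1+0·(-7)=-4.25; next y=-1/2·7+1·(-4.25)=-7.75
n=2: y=-7.75, sp=4, e=sp−y=11.75; I=12.75, D=e−e_prev=14.75; u=3/2·11.75+1/4·12.75+0·14.75=20.8125; next y=-1/2·(-7.75)+1·20.8125=24.6875
n=3: y=24.6875, sp=4, e=sp−y=-20.6875; I=-7.9375, D=e−e_prev=-32.4375; u=3/2·(-20.6875)+1/4·(-7.9375)+0·(-32.4375)=-33.015625; next y=-1/2·24.6875+1·(-33.015625)=-45.359375
n=4: y=-45.359375, sp=4, e=sp−y=49.359375; I=41.421875, D=e−e_prev=70.046875; u=3/2·49.359375+1/4·41.421875+0·70.046875≈84.394531; next y=-1/2·(-45.359375)+1·84.394531≈107.074219
n=5: y≈107.074219, sp=4, e=sp−y≈-103.074219; I≈-61.652344, D=e−e_prev≈-152.433594; u=3/2·(-103.074219)+1/4·(-61.652344)+0·(-152.433594)≈-170.024414; next y=-1/2·107.074219+1·(-170.024414)≈-223.561523

0 4 7.000 0.000
1 4 -4.250 7.000
2 4 20.813 -7.750
3 4 -33.016 24.688
4 4 84.395 -45.359
5 4 -170.024 107.074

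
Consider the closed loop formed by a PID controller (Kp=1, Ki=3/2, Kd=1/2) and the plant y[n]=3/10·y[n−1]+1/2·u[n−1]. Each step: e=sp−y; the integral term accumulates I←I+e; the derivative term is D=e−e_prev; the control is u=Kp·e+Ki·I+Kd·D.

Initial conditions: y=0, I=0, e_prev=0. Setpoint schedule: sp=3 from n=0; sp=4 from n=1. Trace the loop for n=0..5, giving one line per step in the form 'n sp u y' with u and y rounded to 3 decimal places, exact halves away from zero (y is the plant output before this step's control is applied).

(exact arithmetic carried between steps; '≈' marks a value shown rounded to 6 d.p. or computed from one; I and e_prev carry over from the previous line; the table rounds u and y to 3 d.p., halves away from zero)
n=0: y=0, sp=3, e=sp−y=3; I=3, D=e−e_prev=3; u=1·3+3/2·3+1/2·3=9; next y=3/10·0+1/2·9=4.5
n=1: y=4.5, sp=4, e=sp−y=-0.5; I=2.5, D=e−e_prev=-3.5; u=1·(-0.5)+3/2·2.5+1/2·(-3.5)=1.5; next y=3/10·4.5+1/2·1.5=2.1
n=2: y=2.1, sp=4, e=sp−y=1.9; I=4.4, D=e−e_prev=2.4; u=1·1.9+3/2·4.4+1/2·2.4=9.7; next y=3/10·2.1+1/2·9.7=5.48
n=3: y=5.48, sp=4, e=sp−y=-1.48; I=2.92, D=e−e_prev=-3.38; u=1·(-1.48)+3/2·2.92+1/2·(-3.38)=1.21; next y=3/10·5.48+1/2·1.21=2.249
n=4: y=2.249, sp=4, e=sp−y=1.751; I=4.671, D=e−e_prev=3.231; u=1·1.751+3/2·4.671+1/2·3.231=10.373; next y=3/10·2.249+1/2·10.373=5.8612
n=5: y=5.8612, sp=4, e=sp−y=-1.8612; I=2.8098, D=e−e_prev=-3.6122; u=1·(-1.8612)+3/2·2.8098+1/2·(-3.6122)=0.5474; next y=3/10·5.8612+1/2·0.5474=2.03206

0 3 9.000 0.000
1 4 1.500 4.500
2 4 9.700 2.100
3 4 1.210 5.480
4 4 10.373 2.249
5 4 0.547 5.861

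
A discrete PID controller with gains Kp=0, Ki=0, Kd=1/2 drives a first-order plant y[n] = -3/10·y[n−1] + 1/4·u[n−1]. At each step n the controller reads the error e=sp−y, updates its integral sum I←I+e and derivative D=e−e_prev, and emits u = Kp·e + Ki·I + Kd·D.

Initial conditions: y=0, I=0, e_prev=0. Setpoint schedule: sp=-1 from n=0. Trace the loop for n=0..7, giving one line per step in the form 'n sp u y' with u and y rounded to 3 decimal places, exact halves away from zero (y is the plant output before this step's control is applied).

0 -1 -0.500 0.000
1 -1 0.063 -0.125
2 -1 -0.089 0.053
3 -1 0.046 -0.038
4 -1 -0.031 0.023
5 -1 0.019 -0.014
6 -1 -0.012 0.009
7 -1 0.007 -0.006

(exact arithmetic carried between steps; '≈' marks a value shown rounded to 6 d.p. or computed from one; I and e_prev carry over from the previous line; the table rounds u and y to 3 d.p., halves away from zero)
n=0: y=0, sp=-1, e=sp−y=-1; I=-1, D=e−e_prev=-1; u=0·(-1)+0·(-1)+1/2·(-1)=-0.5; next y=-3/10·0+1/4·(-0.5)=-0.125
n=1: y=-0.125, sp=-1, e=sp−y=-0.875; I=-1.875, D=e−e_prev=0.125; u=0·(-0.875)+0·(-1.875)+1/2·0.125=0.0625; next y=-3/10·(-0.125)+1/4·0.0625=0.053125
n=2: y=0.053125, sp=-1, e=sp−y=-1.053125; I=-2.928125, D=e−e_prev=-0.178125; u=0·(-1.053125)+0·(-2.928125)+1/2·(-0.178125)≈-0.089063; next y=-3/10·0.053125+1/4·(-0.089063)≈-0.038203
n=3: y≈-0.038203, sp=-1, e=sp−y≈-0.961797; I≈-3.889922, D=e−e_prev≈0.091328; u=0·(-0.961797)+0·(-3.889922)+1/2·0.091328≈0.045664; next y=-3/10·(-0.038203)+1/4·0.045664≈0.022877
n=4: y≈0.022877, sp=-1, e=sp−y≈-1.022877; I≈-4.912799, D=e−e_prev≈-0.061080; u=0·(-1.022877)+0·(-4.912799)+1/2·(-0.061080)≈-0.030540; next y=-3/10·0.022877+1/4·(-0.030540)≈-0.014498
n=5: y≈-0.014498, sp=-1, e=sp−y≈-0.985502; I≈-5.898301, D=e−e_prev≈0.037375; u=0·(-0.985502)+0·(-5.898301)+1/2·0.037375≈0.018688; next y=-3/10·(-0.014498)+1/4·0.018688≈0.009021
n=6: y≈0.009021, sp=-1, e=sp−y≈-1.009021; I≈-6.907322, D=e−e_prev≈-0.023519; u=0·(-1.009021)+0·(-6.907322)+1/2·(-0.023519)≈-0.011760; next y=-3/10·0.009021+1/4·(-0.011760)≈-0.005646
n=7: y≈-0.005646, sp=-1, e=sp−y≈-0.994354; I≈-7.901676, D=e−e_prev≈0.014668; u=0·(-0.994354)+0·(-7.901676)+1/2·0.014668≈0.007334; next y=-3/10·(-0.005646)+1/4·0.007334≈0.003527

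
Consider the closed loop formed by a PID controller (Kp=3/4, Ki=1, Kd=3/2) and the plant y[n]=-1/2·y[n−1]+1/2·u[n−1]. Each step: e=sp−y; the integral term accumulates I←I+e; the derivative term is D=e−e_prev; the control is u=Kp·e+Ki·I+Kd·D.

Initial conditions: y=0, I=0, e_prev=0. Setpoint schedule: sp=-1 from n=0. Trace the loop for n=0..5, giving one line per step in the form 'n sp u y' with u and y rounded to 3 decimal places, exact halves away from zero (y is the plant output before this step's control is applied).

0 -1 -3.250 0.000
1 -1 2.531 -1.625
2 -1 -11.316 2.078
3 -1 19.680 -6.697
4 -1 -52.415 13.189
5 -1 112.695 -32.802

(exact arithmetic carried between steps; '≈' marks a value shown rounded to 6 d.p. or computed from one; I and e_prev carry over from the previous line; the table rounds u and y to 3 d.p., halves away from zero)
n=0: y=0, sp=-1, e=sp−y=-1; I=-1, D=e−e_prev=-1; u=3/4·(-1)+1·(-1)+3/2·(-1)=-3.25; next y=-1/2·0+1/2·(-3.25)=-1.625
n=1: y=-1.625, sp=-1, e=sp−y=0.625; I=-0.375, D=e−e_prev=1.625; u=3/4·0.625+1·(-0.375)+3/2·1.625=2.53125; next y=-1/2·(-1.625)+1/2·2.53125=2.078125
n=2: y=2.078125, sp=-1, e=sp−y=-3.078125; I=-3.453125, D=e−e_prev=-3.703125; u=3/4·(-3.078125)+1·(-3.453125)+3/2·(-3.703125)≈-11.316406; next y=-1/2·2.078125+1/2·(-11.316406)≈-6.697266
n=3: y≈-6.697266, sp=-1, e=sp−y≈5.697266; I≈2.244141, D=e−e_prev≈8.775391; u=3/4·5.697266+1·2.244141+3/2·8.775391≈19.680176; next y=-1/2·(-6.697266)+1/2·19.680176≈13.188721
n=4: y≈13.188721, sp=-1, e=sp−y≈-14.188721; I≈-11.944580, D=e−e_prev≈-19.885986; u=3/4·(-14.188721)+1·(-11.944580)+3/2·(-19.885986)≈-52.415100; next y=-1/2·13.188721+1/2·(-52.415100)≈-32.801910
n=5: y≈-32.801910, sp=-1, e=sp−y≈31.801910; I≈19.857330, D=e−e_prev≈45.990631; u=3/4·31.801910+1·19.857330+3/2·45.990631≈112.694710; next y=-1/2·(-32.801910)+1/2·112.694710≈72.748310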